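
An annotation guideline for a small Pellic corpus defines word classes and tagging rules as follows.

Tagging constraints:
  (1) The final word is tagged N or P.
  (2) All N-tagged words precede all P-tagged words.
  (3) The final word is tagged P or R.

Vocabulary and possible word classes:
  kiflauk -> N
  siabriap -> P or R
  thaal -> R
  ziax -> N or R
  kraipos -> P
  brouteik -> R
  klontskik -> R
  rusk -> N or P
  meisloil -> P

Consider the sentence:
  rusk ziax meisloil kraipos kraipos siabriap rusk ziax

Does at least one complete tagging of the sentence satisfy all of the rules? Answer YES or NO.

Candidates per position — 1:rusk {N,P}; 2:ziax {N,R}; 3:meisloil {P}; 4:kraipos {P}; 5:kraipos {P}; 6:siabriap {P,R}; 7:rusk {N,P}; 8:ziax {N,R}.
Every candidate sequence violates at least one rule; no consistent tagging exists.

NO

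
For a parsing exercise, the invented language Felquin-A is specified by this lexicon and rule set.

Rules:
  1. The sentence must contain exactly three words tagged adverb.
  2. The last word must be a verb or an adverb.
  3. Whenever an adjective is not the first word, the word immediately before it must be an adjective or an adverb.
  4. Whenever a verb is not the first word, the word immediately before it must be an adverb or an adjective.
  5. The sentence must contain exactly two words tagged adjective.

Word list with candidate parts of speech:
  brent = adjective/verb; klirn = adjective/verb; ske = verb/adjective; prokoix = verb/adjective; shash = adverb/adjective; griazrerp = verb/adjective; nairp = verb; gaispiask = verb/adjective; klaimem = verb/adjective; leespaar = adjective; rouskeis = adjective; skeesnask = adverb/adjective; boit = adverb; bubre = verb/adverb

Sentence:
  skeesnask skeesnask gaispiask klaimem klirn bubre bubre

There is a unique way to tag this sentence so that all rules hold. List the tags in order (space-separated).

Candidates per position — 1:skeesnask {adverb,adjective}; 2:skeesnask {adverb,adjective}; 3:gaispiask {verb,adjective}; 4:klaimem {verb,adjective}; 5:klirn {adjective,verb}; 6:bubre {verb,adverb}; 7:bubre {verb,adverb}.
The remaining ambiguous positions (1, 2, 3, 4, 5, 6, 7) are resolved jointly — only one combination satisfies every rule.
So the tagging must be: adverb adverb adjective adjective verb adverb verb.
Rule-by-rule: rule 1 ✓; rule 2 ✓; rule 3 ✓; rule 4 ✓; rule 5 ✓.

adverb adverb adjective adjective verb adverb verb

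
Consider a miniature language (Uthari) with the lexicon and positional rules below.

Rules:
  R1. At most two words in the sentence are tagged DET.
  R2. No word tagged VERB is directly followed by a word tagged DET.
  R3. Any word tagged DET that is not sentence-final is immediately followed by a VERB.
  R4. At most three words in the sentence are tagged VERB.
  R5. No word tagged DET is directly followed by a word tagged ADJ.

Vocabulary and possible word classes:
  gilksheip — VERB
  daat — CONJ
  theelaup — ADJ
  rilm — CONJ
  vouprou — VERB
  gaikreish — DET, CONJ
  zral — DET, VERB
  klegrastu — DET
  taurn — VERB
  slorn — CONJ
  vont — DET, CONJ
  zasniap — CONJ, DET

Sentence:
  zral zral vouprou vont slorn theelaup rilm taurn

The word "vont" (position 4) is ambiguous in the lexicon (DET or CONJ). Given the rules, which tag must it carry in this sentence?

CONJ

Candidates per position — 1:zral {DET,VERB}; 2:zral {DET,VERB}; 3:vouprou {VERB}; 4:vont {DET,CONJ}; 5:slorn {CONJ}; 6:theelaup {ADJ}; 7:rilm {CONJ}; 8:taurn {VERB}.
Word 4 cannot be DET — rule 2 would then fail for every completion. It is CONJ.
The remaining ambiguous positions (1, 2) are resolved jointly — only one combination satisfies every rule.
The only consistent sequence is: DET VERB VERB CONJ CONJ ADJ CONJ VERB.
Verifying each rule — rule 1 satisfied; rule 2 satisfied; rule 3 satisfied; rule 4 satisfied; rule 5 satisfied.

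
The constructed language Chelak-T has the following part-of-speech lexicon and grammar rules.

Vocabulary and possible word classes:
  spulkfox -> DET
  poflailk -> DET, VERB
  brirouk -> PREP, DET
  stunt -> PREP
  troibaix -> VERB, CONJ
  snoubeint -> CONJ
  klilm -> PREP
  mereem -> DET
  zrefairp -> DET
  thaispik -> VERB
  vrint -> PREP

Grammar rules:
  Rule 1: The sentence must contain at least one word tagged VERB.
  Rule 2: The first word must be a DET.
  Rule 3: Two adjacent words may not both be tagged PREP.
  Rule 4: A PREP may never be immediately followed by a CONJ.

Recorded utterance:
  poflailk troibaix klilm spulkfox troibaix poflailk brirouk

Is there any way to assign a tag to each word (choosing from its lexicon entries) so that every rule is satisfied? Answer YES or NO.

YES

Candidates per position — 1:poflailk {DET,VERB}; 2:troibaix {VERB,CONJ}; 3:klilm {PREP}; 4:spulkfox {DET}; 5:troibaix {VERB,CONJ}; 6:poflailk {DET,VERB}; 7:brirouk {PREP,DET}.
One satisfying assignment: DET VERB PREP DET CONJ VERB DET.
Rule-by-rule: rule 1 satisfied; rule 2 satisfied; rule 3 satisfied; rule 4 satisfied.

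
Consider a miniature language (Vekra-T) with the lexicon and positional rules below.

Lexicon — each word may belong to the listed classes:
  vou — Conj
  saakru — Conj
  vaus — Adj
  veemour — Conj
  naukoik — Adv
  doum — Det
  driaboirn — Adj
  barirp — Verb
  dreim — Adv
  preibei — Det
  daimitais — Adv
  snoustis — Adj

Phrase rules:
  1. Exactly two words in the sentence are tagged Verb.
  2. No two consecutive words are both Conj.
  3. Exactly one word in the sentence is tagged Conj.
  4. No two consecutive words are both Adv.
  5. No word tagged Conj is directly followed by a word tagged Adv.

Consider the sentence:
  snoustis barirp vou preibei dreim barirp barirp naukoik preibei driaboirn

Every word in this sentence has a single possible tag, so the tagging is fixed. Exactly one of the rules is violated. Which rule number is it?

Fixed tagging: Adj Verb Conj Det Adv Verb Verb Adv Det Adj.
Checking each rule: R1 ✗, R2 ✓, R3 ✓, R4 ✓, R5 ✓.
Only rule 1 fails.

1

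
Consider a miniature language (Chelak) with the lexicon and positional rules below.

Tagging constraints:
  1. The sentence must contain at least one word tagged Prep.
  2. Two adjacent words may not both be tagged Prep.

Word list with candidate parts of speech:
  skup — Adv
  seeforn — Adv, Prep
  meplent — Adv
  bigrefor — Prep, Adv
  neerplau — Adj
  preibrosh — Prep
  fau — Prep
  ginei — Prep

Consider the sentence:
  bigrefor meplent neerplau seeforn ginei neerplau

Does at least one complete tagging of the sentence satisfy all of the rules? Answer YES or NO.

YES

Candidates per position — 1:bigrefor {Prep,Adv}; 2:meplent {Adv}; 3:neerplau {Adj}; 4:seeforn {Adv,Prep}; 5:ginei {Prep}; 6:neerplau {Adj}.
One satisfying assignment: Prep Adv Adj Adv Prep Adj.
Checking: rule 1 ✓; rule 2 ✓.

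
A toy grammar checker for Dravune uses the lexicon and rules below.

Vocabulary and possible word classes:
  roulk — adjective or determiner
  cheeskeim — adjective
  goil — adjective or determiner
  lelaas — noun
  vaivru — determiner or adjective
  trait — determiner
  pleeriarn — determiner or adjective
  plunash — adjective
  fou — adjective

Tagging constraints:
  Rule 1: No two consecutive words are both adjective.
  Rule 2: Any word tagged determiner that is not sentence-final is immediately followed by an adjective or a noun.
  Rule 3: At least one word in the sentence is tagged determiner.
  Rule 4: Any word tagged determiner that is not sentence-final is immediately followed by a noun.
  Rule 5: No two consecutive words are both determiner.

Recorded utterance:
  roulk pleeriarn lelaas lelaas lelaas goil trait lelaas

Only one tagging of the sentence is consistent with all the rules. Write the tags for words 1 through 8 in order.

Candidates per position — 1:roulk {adjective,determiner}; 2:pleeriarn {determiner,adjective}; 3:lelaas {noun}; 4:lelaas {noun}; 5:lelaas {noun}; 6:goil {adjective,determiner}; 7:trait {determiner}; 8:lelaas {noun}.
Position 1: determiner is ruled out by rule 4; that leaves adjective.
Position 2: adjective is ruled out by rule 1; that leaves determiner.
Position 6: determiner is ruled out by rule 2; that leaves adjective.
The only consistent sequence is: adjective determiner noun noun noun adjective determiner noun.
Checking: rule 1 satisfied; rule 2 satisfied; rule 3 satisfied; rule 4 satisfied; rule 5 satisfied.

adjective determiner noun noun noun adjective determiner noun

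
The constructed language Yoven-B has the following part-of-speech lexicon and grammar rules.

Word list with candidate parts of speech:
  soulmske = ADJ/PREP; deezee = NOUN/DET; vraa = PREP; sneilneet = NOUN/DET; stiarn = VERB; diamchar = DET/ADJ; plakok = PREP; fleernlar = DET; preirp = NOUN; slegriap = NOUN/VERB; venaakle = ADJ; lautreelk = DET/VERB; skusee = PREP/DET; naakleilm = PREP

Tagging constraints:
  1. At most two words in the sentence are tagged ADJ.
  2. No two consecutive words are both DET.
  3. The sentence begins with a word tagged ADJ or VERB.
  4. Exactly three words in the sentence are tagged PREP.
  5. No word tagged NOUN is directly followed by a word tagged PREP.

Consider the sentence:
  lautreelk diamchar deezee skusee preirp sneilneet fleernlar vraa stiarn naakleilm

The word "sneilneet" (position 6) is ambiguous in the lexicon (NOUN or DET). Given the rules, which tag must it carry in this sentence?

NOUN

Candidates per position — 1:lautreelk {DET,VERB}; 2:diamchar {DET,ADJ}; 3:deezee {NOUN,DET}; 4:skusee {PREP,DET}; 5:preirp {NOUN}; 6:sneilneet {NOUN,DET}; 7:fleernlar {DET}; 8:vraa {PREP}; 9:stiarn {VERB}; 10:naakleilm {PREP}.
If word 1 were DET, no tagging could satisfy rule 3; so word 1 is VERB.
If word 4 were DET, no tagging could satisfy rule 4; so word 4 is PREP.
If word 6 were DET, no tagging could satisfy rule 2; so word 6 is NOUN.
If word 3 were NOUN, no tagging could satisfy rule 5; so word 3 is DET.
If word 2 were DET, no tagging could satisfy rule 2; so word 2 is ADJ.
The only consistent sequence is: VERB ADJ DET PREP NOUN NOUN DET PREP VERB PREP.
Check: rule 1 satisfied; rule 2 satisfied; rule 3 satisfied; rule 4 satisfied; rule 5 satisfied.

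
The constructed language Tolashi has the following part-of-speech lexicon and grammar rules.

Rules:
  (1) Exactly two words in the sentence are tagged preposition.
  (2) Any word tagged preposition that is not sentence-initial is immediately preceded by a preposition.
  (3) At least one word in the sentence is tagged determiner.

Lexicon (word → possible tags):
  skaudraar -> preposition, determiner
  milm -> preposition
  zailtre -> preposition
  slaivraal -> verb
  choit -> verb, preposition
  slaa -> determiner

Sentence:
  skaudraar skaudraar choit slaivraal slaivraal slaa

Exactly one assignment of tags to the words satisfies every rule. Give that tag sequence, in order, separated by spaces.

preposition preposition verb verb verb determiner

Candidates per position — 1:skaudraar {preposition,determiner}; 2:skaudraar {preposition,determiner}; 3:choit {verb,preposition}; 4:slaivraal {verb}; 5:slaivraal {verb}; 6:slaa {determiner}.
The remaining ambiguous positions (1, 2, 3) are resolved jointly — only one combination satisfies every rule.
The only consistent sequence is: preposition preposition verb verb verb determiner.
Checking: rule 1 holds; rule 2 holds; rule 3 holds.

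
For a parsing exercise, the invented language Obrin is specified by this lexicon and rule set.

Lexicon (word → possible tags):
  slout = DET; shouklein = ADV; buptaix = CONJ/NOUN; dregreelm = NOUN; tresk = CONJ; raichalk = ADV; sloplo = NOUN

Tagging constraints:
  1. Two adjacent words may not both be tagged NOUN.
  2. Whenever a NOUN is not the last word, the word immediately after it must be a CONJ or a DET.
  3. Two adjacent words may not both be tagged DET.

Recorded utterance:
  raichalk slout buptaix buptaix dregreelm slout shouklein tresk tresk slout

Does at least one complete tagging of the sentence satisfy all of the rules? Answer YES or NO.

YES

Candidates per position — 1:raichalk {ADV}; 2:slout {DET}; 3:buptaix {CONJ,NOUN}; 4:buptaix {CONJ,NOUN}; 5:dregreelm {NOUN}; 6:slout {DET}; 7:shouklein {ADV}; 8:tresk {CONJ}; 9:tresk {CONJ}; 10:slout {DET}.
One satisfying assignment: ADV DET CONJ CONJ NOUN DET ADV CONJ CONJ DET.
Rule-by-rule: rule 1 ok; rule 2 ok; rule 3 ok.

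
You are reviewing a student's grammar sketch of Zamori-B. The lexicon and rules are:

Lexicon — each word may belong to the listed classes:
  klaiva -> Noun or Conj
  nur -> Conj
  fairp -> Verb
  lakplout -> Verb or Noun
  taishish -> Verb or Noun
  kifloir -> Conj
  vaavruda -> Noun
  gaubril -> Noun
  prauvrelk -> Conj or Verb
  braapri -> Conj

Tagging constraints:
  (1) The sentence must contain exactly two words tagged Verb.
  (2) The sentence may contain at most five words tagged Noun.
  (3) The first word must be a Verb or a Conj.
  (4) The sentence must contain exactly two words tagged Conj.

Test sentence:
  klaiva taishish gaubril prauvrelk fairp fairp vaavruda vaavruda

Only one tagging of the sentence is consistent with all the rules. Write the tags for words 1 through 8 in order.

Conj Noun Noun Conj Verb Verb Noun Noun

Candidates per position — 1:klaiva {Noun,Conj}; 2:taishish {Verb,Noun}; 3:gaubril {Noun}; 4:prauvrelk {Conj,Verb}; 5:fairp {Verb}; 6:fairp {Verb}; 7:vaavruda {Noun}; 8:vaavruda {Noun}.
If word 1 were Noun, no tagging could satisfy rule 3; so word 1 is Conj.
If word 2 were Verb, no tagging could satisfy rule 1; so word 2 is Noun.
If word 4 were Verb, no tagging could satisfy rule 1; so word 4 is Conj.
The only consistent sequence is: Conj Noun Noun Conj Verb Verb Noun Noun.
Verifying each rule — rule 1 ✓; rule 2 ✓; rule 3 ✓; rule 4 ✓.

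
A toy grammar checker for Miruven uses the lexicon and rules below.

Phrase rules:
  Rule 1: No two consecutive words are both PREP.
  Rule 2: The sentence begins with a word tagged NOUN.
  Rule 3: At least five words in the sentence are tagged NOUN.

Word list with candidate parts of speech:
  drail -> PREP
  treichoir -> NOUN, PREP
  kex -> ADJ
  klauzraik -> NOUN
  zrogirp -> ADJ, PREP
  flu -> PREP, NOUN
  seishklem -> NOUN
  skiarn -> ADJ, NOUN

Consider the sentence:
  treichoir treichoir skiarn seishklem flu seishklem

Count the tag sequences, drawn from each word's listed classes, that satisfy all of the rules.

Candidates per position — 1:treichoir {NOUN,PREP}; 2:treichoir {NOUN,PREP}; 3:skiarn {ADJ,NOUN}; 4:seishklem {NOUN}; 5:flu {PREP,NOUN}; 6:seishklem {NOUN}.
There are 16 candidate sequences in total.
The sequences that satisfy every rule: NOUN NOUN ADJ NOUN NOUN NOUN; NOUN NOUN NOUN NOUN PREP NOUN; NOUN NOUN NOUN NOUN NOUN NOUN; NOUN PREP NOUN NOUN NOUN NOUN.
Count = 4.

4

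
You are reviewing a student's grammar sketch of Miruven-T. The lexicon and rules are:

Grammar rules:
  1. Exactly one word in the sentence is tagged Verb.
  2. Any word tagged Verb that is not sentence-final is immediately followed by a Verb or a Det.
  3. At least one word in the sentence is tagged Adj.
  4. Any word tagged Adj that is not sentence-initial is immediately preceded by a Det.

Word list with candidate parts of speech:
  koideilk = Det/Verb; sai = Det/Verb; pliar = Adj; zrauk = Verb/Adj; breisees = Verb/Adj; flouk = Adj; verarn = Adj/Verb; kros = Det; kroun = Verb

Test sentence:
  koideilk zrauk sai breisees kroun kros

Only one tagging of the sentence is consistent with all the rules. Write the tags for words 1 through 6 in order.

Det Adj Det Adj Verb Det

Candidates per position — 1:koideilk {Det,Verb}; 2:zrauk {Verb,Adj}; 3:sai {Det,Verb}; 4:breisees {Verb,Adj}; 5:kroun {Verb}; 6:kros {Det}.
Word 1 cannot be Verb — rule 1 would then fail for every completion. It is Det.
Word 2 cannot be Verb — rule 1 would then fail for every completion. It is Adj.
Word 3 cannot be Verb — rule 1 would then fail for every completion. It is Det.
Word 4 cannot be Verb — rule 1 would then fail for every completion. It is Adj.
So the tagging must be: Det Adj Det Adj Verb Det.
Verifying each rule — rule 1 ✓; rule 2 ✓; rule 3 ✓; rule 4 ✓.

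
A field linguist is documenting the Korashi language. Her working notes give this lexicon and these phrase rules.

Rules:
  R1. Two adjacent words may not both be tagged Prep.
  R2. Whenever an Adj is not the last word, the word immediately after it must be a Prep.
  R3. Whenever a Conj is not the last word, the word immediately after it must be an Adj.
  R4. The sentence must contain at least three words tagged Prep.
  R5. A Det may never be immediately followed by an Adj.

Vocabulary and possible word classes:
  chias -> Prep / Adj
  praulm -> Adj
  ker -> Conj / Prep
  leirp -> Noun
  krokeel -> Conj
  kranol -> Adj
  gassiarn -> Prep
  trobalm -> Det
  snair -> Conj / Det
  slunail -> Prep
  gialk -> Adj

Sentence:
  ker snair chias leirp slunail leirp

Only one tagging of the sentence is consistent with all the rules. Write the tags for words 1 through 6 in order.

Prep Det Prep Noun Prep Noun

Candidates per position — 1:ker {Conj,Prep}; 2:snair {Conj,Det}; 3:chias {Prep,Adj}; 4:leirp {Noun}; 5:slunail {Prep}; 6:leirp {Noun}.
Position 1: Conj is ruled out by rule 3; that leaves Prep.
Position 3: Adj is ruled out by rule 2; that leaves Prep.
Position 2: Conj is ruled out by rule 3; that leaves Det.
The unique satisfying tagging is: Prep Det Prep Noun Prep Noun.
Rule-by-rule: rule 1 satisfied; rule 2 satisfied; rule 3 satisfied; rule 4 satisfied; rule 5 satisfied.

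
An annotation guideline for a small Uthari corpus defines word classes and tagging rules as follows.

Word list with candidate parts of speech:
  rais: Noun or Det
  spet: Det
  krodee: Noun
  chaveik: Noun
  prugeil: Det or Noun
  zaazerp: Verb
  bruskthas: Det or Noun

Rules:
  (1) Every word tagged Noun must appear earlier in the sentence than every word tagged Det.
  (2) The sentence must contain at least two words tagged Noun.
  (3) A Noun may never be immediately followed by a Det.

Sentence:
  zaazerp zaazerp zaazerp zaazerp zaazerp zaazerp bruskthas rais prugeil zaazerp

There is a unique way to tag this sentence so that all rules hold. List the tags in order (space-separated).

Candidates per position — 1:zaazerp {Verb}; 2:zaazerp {Verb}; 3:zaazerp {Verb}; 4:zaazerp {Verb}; 5:zaazerp {Verb}; 6:zaazerp {Verb}; 7:bruskthas {Det,Noun}; 8:rais {Noun,Det}; 9:prugeil {Det,Noun}; 10:zaazerp {Verb}.
The remaining ambiguous positions (7, 8, 9) are resolved jointly — only one combination satisfies every rule.
The only consistent sequence is: Verb Verb Verb Verb Verb Verb Noun Noun Noun Verb.
Verifying each rule — rule 1 satisfied; rule 2 satisfied; rule 3 satisfied.

Verb Verb Verb Verb Verb Verb Noun Noun Noun Verb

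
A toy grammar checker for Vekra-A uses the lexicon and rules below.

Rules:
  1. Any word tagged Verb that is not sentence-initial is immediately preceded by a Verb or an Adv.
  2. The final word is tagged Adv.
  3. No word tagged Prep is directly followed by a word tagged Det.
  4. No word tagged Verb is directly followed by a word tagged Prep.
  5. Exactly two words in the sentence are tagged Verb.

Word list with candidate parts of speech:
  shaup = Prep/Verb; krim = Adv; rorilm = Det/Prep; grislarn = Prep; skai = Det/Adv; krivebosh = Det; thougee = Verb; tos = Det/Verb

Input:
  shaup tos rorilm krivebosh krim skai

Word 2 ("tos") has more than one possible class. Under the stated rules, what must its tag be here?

Verb

Candidates per position — 1:shaup {Prep,Verb}; 2:tos {Det,Verb}; 3:rorilm {Det,Prep}; 4:krivebosh {Det}; 5:krim {Adv}; 6:skai {Det,Adv}.
Word 1 cannot be Prep — rule 5 would then fail for every completion. It is Verb.
Word 2 cannot be Det — rule 5 would then fail for every completion. It is Verb.
Word 3 cannot be Prep — rule 3 would then fail for every completion. It is Det.
Word 6 cannot be Det — rule 2 would then fail for every completion. It is Adv.
That leaves exactly one tagging: Verb Verb Det Det Adv Adv.
Rule-by-rule: rule 1 holds; rule 2 holds; rule 3 holds; rule 4 holds; rule 5 holds.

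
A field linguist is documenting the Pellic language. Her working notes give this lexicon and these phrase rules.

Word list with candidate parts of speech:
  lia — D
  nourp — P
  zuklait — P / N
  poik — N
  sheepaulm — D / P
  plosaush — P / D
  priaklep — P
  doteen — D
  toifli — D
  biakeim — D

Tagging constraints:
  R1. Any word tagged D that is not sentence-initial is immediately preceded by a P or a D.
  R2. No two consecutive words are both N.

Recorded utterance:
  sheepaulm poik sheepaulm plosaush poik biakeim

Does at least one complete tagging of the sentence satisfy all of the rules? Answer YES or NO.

NO

Candidates per position — 1:sheepaulm {D,P}; 2:poik {N}; 3:sheepaulm {D,P}; 4:plosaush {P,D}; 5:poik {N}; 6:biakeim {D}.
Rule 1 cannot be satisfied by any choice of tags from the lexicon.
So there is no consistent tagging.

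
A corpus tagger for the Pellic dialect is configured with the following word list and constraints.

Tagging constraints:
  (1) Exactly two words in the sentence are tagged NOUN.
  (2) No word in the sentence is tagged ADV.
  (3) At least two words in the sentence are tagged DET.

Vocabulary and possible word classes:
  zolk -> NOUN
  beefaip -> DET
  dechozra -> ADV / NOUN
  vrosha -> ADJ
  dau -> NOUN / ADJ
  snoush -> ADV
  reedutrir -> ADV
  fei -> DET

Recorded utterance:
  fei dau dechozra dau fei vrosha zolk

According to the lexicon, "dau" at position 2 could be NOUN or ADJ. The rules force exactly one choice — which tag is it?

Candidates per position — 1:fei {DET}; 2:dau {NOUN,ADJ}; 3:dechozra {ADV,NOUN}; 4:dau {NOUN,ADJ}; 5:fei {DET}; 6:vrosha {ADJ}; 7:zolk {NOUN}.
Position 3: ADV is ruled out by rule 2; that leaves NOUN.
Position 4: NOUN is ruled out by rule 1; that leaves ADJ.
Position 2: NOUN is ruled out by rule 1; that leaves ADJ.
The only consistent sequence is: DET ADJ NOUN ADJ DET ADJ NOUN.
Checking: rule 1 ok; rule 2 ok; rule 3 ok.

ADJ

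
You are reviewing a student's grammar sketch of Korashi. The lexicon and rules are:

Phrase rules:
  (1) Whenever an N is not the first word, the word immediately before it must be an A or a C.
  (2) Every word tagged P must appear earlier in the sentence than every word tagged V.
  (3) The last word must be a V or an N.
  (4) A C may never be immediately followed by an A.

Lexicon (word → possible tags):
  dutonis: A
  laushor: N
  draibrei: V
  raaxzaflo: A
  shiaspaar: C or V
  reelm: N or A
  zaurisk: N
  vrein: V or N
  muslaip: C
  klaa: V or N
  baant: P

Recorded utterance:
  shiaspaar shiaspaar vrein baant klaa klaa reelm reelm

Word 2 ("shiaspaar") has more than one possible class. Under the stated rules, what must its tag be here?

Candidates per position — 1:shiaspaar {C,V}; 2:shiaspaar {C,V}; 3:vrein {V,N}; 4:baant {P}; 5:klaa {V,N}; 6:klaa {V,N}; 7:reelm {N,A}; 8:reelm {N,A}.
Position 1: tagging it V would leave rule 2 unsatisfiable, so it must be C.
Position 2: tagging it V would leave rule 2 unsatisfiable, so it must be C.
Position 3: tagging it V would leave rule 2 unsatisfiable, so it must be N.
Position 5: tagging it N would leave rule 1 unsatisfiable, so it must be V.
Position 6: tagging it N would leave rule 1 unsatisfiable, so it must be V.
Position 7: tagging it N would leave rule 1 unsatisfiable, so it must be A.
Position 8: tagging it A would leave rule 3 unsatisfiable, so it must be N.
The only consistent sequence is: C C N P V V A N.
Rule-by-rule: rule 1 ✓; rule 2 ✓; rule 3 ✓; rule 4 ✓.

C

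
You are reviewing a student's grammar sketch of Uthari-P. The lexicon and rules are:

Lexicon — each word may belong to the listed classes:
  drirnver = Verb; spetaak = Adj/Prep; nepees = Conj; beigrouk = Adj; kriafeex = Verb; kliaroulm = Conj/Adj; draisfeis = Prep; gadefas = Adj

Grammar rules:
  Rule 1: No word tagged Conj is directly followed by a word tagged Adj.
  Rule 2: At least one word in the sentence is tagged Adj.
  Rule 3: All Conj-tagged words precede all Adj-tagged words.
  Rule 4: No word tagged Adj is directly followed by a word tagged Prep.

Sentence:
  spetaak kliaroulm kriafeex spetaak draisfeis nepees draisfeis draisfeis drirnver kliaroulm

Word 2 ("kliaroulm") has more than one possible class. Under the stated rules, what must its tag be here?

Candidates per position — 1:spetaak {Adj,Prep}; 2:kliaroulm {Conj,Adj}; 3:kriafeex {Verb}; 4:spetaak {Adj,Prep}; 5:draisfeis {Prep}; 6:nepees {Conj}; 7:draisfeis {Prep}; 8:draisfeis {Prep}; 9:drirnver {Verb}; 10:kliaroulm {Conj,Adj}.
If word 1 were Adj, no tagging could satisfy rule 3; so word 1 is Prep.
If word 2 were Adj, no tagging could satisfy rule 3; so word 2 is Conj.
If word 4 were Adj, no tagging could satisfy rule 3; so word 4 is Prep.
If word 10 were Conj, no tagging could satisfy rule 2; so word 10 is Adj.
So the tagging must be: Prep Conj Verb Prep Prep Conj Prep Prep Verb Adj.
Verifying each rule — rule 1 satisfied; rule 2 satisfied; rule 3 satisfied; rule 4 satisfied.

Conj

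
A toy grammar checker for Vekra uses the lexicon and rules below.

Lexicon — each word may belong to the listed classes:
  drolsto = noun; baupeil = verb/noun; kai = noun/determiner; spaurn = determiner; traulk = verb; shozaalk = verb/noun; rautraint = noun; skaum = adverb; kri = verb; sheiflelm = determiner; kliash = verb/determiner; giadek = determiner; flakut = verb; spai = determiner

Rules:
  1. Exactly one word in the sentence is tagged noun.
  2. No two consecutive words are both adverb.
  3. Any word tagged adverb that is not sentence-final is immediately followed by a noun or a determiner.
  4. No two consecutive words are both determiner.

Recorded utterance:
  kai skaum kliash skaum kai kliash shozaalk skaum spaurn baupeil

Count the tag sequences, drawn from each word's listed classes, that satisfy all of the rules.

5

Candidates per position — 1:kai {noun,determiner}; 2:skaum {adverb}; 3:kliash {verb,determiner}; 4:skaum {adverb}; 5:kai {noun,determiner}; 6:kliash {verb,determiner}; 7:shozaalk {verb,noun}; 8:skaum {adverb}; 9:spaurn {determiner}; 10:baupeil {verb,noun}.
There are 64 candidate sequences in total.
The sequences that satisfy every rule: noun adverb determiner adverb determiner verb verb adverb determiner verb; determiner adverb determiner adverb noun verb verb adverb determiner verb; determiner adverb determiner adverb noun determiner verb adverb determiner verb; determiner adverb determiner adverb determiner verb verb adverb determiner noun; determiner adverb determiner adverb determiner verb noun adverb determiner verb.
Count = 5.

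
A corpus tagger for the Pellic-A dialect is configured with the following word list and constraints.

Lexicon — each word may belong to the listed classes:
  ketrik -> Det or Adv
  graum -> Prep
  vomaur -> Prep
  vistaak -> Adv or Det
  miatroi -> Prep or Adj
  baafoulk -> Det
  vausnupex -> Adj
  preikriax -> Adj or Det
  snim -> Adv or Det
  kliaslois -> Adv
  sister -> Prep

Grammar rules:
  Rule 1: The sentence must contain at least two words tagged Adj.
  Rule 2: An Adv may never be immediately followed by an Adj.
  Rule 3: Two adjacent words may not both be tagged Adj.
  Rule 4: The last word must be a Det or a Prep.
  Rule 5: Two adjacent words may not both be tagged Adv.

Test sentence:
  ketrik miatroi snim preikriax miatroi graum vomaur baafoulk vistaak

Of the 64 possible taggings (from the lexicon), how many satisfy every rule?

3

Candidates per position — 1:ketrik {Det,Adv}; 2:miatroi {Prep,Adj}; 3:snim {Adv,Det}; 4:preikriax {Adj,Det}; 5:miatroi {Prep,Adj}; 6:graum {Prep}; 7:vomaur {Prep}; 8:baafoulk {Det}; 9:vistaak {Adv,Det}.
There are 64 candidate sequences in total.
The sequences that satisfy every rule: Det Adj Adv Det Adj Prep Prep Det Det; Det Adj Det Adj Prep Prep Prep Det Det; Det Adj Det Det Adj Prep Prep Det Det.
Count = 3.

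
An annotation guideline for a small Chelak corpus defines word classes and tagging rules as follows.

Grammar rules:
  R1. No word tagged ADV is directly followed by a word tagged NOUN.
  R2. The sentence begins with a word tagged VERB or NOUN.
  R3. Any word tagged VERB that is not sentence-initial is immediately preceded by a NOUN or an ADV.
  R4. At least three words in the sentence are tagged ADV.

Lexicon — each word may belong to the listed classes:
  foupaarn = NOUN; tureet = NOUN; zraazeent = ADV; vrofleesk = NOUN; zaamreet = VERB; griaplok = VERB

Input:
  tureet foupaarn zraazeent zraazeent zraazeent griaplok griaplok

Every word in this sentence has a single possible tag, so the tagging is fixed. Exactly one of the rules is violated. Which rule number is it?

3

Fixed tagging: NOUN NOUN ADV ADV ADV VERB VERB.
Applying the rules: R1 ok, R2 ok, R3 fails, R4 ok.
Only rule 3 fails.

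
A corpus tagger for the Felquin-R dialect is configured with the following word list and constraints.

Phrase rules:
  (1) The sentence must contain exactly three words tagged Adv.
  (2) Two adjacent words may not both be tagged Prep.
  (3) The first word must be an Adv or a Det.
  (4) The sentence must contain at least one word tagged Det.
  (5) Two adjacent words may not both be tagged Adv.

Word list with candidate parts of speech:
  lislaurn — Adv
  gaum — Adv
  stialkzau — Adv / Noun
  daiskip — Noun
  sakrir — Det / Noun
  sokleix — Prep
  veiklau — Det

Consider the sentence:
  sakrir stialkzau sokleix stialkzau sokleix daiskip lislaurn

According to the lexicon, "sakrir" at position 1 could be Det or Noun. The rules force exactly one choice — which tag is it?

Det

Candidates per position — 1:sakrir {Det,Noun}; 2:stialkzau {Adv,Noun}; 3:sokleix {Prep}; 4:stialkzau {Adv,Noun}; 5:sokleix {Prep}; 6:daiskip {Noun}; 7:lislaurn {Adv}.
Word 1 cannot be Noun — rule 3 would then fail for every completion. It is Det.
Word 2 cannot be Noun — rule 1 would then fail for every completion. It is Adv.
Word 4 cannot be Noun — rule 1 would then fail for every completion. It is Adv.
The unique satisfying tagging is: Det Adv Prep Adv Prep Noun Adv.
Checking: rule 1 ✓; rule 2 ✓; rule 3 ✓; rule 4 ✓; rule 5 ✓.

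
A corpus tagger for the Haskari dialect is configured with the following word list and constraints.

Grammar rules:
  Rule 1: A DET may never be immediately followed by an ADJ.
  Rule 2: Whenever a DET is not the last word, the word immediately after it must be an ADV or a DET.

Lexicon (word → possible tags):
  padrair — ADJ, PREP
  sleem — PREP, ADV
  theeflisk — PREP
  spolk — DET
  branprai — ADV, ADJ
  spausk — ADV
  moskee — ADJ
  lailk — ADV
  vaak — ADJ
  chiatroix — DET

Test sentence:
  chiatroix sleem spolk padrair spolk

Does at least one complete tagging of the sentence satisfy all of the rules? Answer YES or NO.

NO

Candidates per position — 1:chiatroix {DET}; 2:sleem {PREP,ADV}; 3:spolk {DET}; 4:padrair {ADJ,PREP}; 5:spolk {DET}.
Rule 2 cannot be satisfied by any choice of tags from the lexicon.
So there is no consistent tagging.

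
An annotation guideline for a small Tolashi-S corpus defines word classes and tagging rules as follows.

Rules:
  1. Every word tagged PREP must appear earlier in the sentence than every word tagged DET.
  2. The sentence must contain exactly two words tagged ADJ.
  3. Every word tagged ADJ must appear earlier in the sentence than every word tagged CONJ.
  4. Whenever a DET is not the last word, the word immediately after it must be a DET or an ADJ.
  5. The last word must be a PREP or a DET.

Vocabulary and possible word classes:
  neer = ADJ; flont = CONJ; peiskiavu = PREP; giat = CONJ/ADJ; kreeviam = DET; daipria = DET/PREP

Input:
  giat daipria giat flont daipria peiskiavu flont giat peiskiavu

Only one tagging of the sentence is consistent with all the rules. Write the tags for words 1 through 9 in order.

Candidates per position — 1:giat {CONJ,ADJ}; 2:daipria {DET,PREP}; 3:giat {CONJ,ADJ}; 4:flont {CONJ}; 5:daipria {DET,PREP}; 6:peiskiavu {PREP}; 7:flont {CONJ}; 8:giat {CONJ,ADJ}; 9:peiskiavu {PREP}.
If word 2 were DET, no tagging could satisfy rule 1; so word 2 is PREP.
If word 5 were DET, no tagging could satisfy rule 1; so word 5 is PREP.
If word 8 were ADJ, no tagging could satisfy rule 3; so word 8 is CONJ.
If word 1 were CONJ, no tagging could satisfy rule 2; so word 1 is ADJ.
If word 3 were CONJ, no tagging could satisfy rule 2; so word 3 is ADJ.
The unique satisfying tagging is: ADJ PREP ADJ CONJ PREP PREP CONJ CONJ PREP.
Rule-by-rule: rule 1 ✓; rule 2 ✓; rule 3 ✓; rule 4 ✓; rule 5 ✓.

ADJ PREP ADJ CONJ PREP PREP CONJ CONJ PREP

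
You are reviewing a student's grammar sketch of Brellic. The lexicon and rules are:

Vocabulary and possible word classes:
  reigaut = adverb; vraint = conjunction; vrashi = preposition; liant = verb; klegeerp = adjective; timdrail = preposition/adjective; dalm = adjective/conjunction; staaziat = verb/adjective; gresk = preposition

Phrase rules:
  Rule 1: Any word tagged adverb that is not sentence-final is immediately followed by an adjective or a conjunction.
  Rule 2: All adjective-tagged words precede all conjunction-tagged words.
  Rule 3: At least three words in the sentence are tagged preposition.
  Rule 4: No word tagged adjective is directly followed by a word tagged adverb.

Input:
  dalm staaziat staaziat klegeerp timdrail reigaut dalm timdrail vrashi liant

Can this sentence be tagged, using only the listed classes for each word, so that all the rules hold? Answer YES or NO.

YES

Candidates per position — 1:dalm {adjective,conjunction}; 2:staaziat {verb,adjective}; 3:staaziat {verb,adjective}; 4:klegeerp {adjective}; 5:timdrail {preposition,adjective}; 6:reigaut {adverb}; 7:dalm {adjective,conjunction}; 8:timdrail {preposition,adjective}; 9:vrashi {preposition}; 10:liant {verb}.
One satisfying assignment: adjective verb adjective adjective preposition adverb conjunction preposition preposition verb.
Verifying each rule — rule 1 satisfied; rule 2 satisfied; rule 3 satisfied; rule 4 satisfied.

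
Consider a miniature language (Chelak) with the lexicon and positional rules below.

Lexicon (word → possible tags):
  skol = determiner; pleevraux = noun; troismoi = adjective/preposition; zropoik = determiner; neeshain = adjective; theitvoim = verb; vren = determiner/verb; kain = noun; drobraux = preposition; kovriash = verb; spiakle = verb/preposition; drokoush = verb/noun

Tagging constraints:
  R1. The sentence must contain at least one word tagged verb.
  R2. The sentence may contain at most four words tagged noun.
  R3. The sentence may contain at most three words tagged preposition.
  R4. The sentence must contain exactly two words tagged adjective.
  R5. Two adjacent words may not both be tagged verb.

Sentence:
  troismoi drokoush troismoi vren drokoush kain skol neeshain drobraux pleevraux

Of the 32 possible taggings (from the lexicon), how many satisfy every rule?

Candidates per position — 1:troismoi {adjective,preposition}; 2:drokoush {verb,noun}; 3:troismoi {adjective,preposition}; 4:vren {determiner,verb}; 5:drokoush {verb,noun}; 6:kain {noun}; 7:skol {determiner}; 8:neeshain {adjective}; 9:drobraux {preposition}; 10:pleevraux {noun}.
There are 32 candidate sequences in total.
Checking each against the rules leaves 10 sequences.
Count = 10.

10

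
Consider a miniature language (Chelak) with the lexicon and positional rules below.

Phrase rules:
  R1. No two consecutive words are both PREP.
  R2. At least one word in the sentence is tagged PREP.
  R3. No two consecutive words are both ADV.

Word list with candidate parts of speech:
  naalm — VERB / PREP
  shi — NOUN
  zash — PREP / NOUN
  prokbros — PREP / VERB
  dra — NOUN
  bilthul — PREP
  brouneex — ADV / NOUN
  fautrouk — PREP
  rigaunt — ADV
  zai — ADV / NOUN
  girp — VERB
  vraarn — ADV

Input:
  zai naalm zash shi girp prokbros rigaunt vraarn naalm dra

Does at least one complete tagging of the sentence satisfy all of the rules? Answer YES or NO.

NO

Candidates per position — 1:zai {ADV,NOUN}; 2:naalm {VERB,PREP}; 3:zash {PREP,NOUN}; 4:shi {NOUN}; 5:girp {VERB}; 6:prokbros {PREP,VERB}; 7:rigaunt {ADV}; 8:vraarn {ADV}; 9:naalm {VERB,PREP}; 10:dra {NOUN}.
Rule 3 cannot be satisfied by any choice of tags from the lexicon.
So there is no consistent tagging.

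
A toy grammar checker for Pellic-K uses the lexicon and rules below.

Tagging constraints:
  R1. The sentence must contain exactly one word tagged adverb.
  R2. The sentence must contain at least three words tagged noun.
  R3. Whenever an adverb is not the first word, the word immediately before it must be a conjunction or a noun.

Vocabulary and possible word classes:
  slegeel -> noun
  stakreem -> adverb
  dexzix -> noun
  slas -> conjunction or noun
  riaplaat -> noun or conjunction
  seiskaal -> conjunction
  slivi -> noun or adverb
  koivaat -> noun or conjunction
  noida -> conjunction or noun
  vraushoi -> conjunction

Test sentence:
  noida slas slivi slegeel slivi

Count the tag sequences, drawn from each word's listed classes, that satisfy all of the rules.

6

Candidates per position — 1:noida {conjunction,noun}; 2:slas {conjunction,noun}; 3:slivi {noun,adverb}; 4:slegeel {noun}; 5:slivi {noun,adverb}.
There are 16 candidate sequences in total.
Checking each against the rules leaves 6 sequences.
Count = 6.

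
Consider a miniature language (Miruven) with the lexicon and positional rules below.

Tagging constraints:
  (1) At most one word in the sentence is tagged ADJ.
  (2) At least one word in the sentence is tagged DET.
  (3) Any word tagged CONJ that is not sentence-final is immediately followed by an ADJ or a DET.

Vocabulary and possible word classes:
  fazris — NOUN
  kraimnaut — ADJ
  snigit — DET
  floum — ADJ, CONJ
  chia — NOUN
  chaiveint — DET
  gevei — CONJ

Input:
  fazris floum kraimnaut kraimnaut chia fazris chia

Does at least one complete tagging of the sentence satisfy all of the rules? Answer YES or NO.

NO

Candidates per position — 1:fazris {NOUN}; 2:floum {ADJ,CONJ}; 3:kraimnaut {ADJ}; 4:kraimnaut {ADJ}; 5:chia {NOUN}; 6:fazris {NOUN}; 7:chia {NOUN}.
Rule 1 cannot be satisfied by any choice of tags from the lexicon.
So there is no consistent tagging.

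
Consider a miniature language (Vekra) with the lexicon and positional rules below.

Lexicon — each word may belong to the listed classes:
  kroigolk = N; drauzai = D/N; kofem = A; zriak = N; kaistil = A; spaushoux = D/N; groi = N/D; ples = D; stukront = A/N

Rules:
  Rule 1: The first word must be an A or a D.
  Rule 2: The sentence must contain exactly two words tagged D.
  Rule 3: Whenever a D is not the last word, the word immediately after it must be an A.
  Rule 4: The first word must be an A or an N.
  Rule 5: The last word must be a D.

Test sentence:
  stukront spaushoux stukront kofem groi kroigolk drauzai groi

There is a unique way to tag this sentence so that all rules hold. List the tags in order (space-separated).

Candidates per position — 1:stukront {A,N}; 2:spaushoux {D,N}; 3:stukront {A,N}; 4:kofem {A}; 5:groi {N,D}; 6:kroigolk {N}; 7:drauzai {D,N}; 8:groi {N,D}.
Position 1: N is ruled out by rule 1; that leaves A.
Position 5: D is ruled out by rule 3; that leaves N.
Position 7: D is ruled out by rule 3; that leaves N.
Position 8: N is ruled out by rule 2; that leaves D.
Position 2: N is ruled out by rule 2; that leaves D.
Position 3: N is ruled out by rule 3; that leaves A.
The only consistent sequence is: A D A A N N N D.
Check: rule 1 ok; rule 2 ok; rule 3 ok; rule 4 ok; rule 5 ok.

A D A A N N N D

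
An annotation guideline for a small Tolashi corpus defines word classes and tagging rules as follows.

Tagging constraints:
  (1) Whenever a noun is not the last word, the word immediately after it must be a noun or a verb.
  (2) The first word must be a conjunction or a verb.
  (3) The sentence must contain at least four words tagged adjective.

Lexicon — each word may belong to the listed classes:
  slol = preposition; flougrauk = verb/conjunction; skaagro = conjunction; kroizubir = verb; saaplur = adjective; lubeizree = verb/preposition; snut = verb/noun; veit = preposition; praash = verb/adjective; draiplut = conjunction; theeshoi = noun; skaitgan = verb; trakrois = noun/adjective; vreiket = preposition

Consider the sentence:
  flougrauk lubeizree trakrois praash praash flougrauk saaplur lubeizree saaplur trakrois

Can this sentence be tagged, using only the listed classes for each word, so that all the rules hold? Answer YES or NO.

YES

Candidates per position — 1:flougrauk {verb,conjunction}; 2:lubeizree {verb,preposition}; 3:trakrois {noun,adjective}; 4:praash {verb,adjective}; 5:praash {verb,adjective}; 6:flougrauk {verb,conjunction}; 7:saaplur {adjective}; 8:lubeizree {verb,preposition}; 9:saaplur {adjective}; 10:trakrois {noun,adjective}.
One satisfying assignment: verb preposition adjective adjective verb verb adjective preposition adjective noun.
Rule-by-rule: rule 1 holds; rule 2 holds; rule 3 holds.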